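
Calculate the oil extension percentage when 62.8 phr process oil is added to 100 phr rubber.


Oil % = oil / (100 + oil) * 100
= 62.8 / (100 + 62.8) * 100
= 62.8 / 162.8 * 100
= 38.57%

38.57%


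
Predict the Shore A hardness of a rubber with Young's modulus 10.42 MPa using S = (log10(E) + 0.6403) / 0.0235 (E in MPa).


log10(E) = 0.0235*S - 0.6403  =>  S = (log10(E) + 0.6403) / 0.0235
log10(10.42) = 1.017868
S = (1.017868 + 0.6403) / 0.0235 = 1.658168 / 0.0235
S = 70.6

Shore A = 70.6


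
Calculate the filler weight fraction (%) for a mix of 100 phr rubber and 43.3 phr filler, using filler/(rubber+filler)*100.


Filler % = filler / (rubber + filler) * 100
= 43.3 / (100 + 43.3) * 100
= 43.3 / 143.3 * 100
= 30.22%

30.22%


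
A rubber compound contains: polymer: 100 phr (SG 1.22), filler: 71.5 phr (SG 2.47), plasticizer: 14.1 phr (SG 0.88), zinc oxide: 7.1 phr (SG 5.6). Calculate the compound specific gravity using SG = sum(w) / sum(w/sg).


Sum of weights = 192.7
Volume contributions:
  polymer: 100/1.22 = 81.9672
  filler: 71.5/2.47 = 28.9474
  plasticizer: 14.1/0.88 = 16.0227
  zinc oxide: 7.1/5.6 = 1.2679
Sum of volumes = 128.2052
SG = 192.7 / 128.2052 = 1.503

SG = 1.503


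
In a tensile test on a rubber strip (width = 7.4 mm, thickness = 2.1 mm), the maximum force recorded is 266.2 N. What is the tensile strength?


Area = width * thickness = 7.4 * 2.1 = 15.54 mm^2
TS = force / area = 266.2 / 15.54 = 17.13 MPa

17.13 MPa


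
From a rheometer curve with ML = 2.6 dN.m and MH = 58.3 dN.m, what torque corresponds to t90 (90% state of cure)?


M90 = ML + 0.9 * (MH - ML)
M90 = 2.6 + 0.9 * (58.3 - 2.6)
M90 = 2.6 + 0.9 * 55.7
M90 = 52.73 dN.m

52.73 dN.m


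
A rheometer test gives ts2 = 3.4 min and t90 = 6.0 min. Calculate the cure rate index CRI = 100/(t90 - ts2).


CRI = 100 / (t90 - ts2)
= 100 / (6.0 - 3.4)
= 100 / 2.6
= 38.46 min^-1

38.46 min^-1


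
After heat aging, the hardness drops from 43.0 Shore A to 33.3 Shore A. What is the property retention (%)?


Retention = aged / original * 100
= 33.3 / 43.0 * 100
= 77.4%

77.4%


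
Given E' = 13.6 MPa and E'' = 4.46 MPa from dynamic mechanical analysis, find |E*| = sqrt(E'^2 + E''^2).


|E*| = sqrt(E'^2 + E''^2)
= sqrt(13.6^2 + 4.46^2)
= sqrt(184.9600 + 19.8916)
= 14.313 MPa

14.313 MPa


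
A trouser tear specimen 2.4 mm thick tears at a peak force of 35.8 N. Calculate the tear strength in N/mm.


Tear strength = force / thickness
= 35.8 / 2.4
= 14.92 N/mm

14.92 N/mm


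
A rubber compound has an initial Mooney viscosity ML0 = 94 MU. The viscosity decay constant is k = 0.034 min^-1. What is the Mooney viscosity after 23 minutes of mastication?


ML = ML0 * exp(-k * t)
ML = 94 * exp(-0.034 * 23)
ML = 94 * 0.4575
ML = 43.0 MU

43.0 MU


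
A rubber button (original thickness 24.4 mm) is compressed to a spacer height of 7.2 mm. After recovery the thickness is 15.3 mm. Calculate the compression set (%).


CS = (t0 - recovered) / (t0 - ts) * 100
= (24.4 - 15.3) / (24.4 - 7.2) * 100
= 9.1 / 17.2 * 100
= 52.9%

52.9%


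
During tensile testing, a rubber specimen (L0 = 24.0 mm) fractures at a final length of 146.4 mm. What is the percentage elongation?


Elongation = (Lf - L0) / L0 * 100
= (146.4 - 24.0) / 24.0 * 100
= 122.4 / 24.0 * 100
= 510.0%

510.0%


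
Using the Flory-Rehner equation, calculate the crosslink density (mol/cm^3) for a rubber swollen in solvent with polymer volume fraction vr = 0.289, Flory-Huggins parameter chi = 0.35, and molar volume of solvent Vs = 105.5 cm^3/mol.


ln(1 - vr) = ln(1 - 0.289) = -0.3411
Numerator = -((-0.3411) + 0.289 + 0.35 * 0.289^2) = 0.0229
Denominator = 105.5 * (0.289^(1/3) - 0.289/2) = 54.5065
nu = 0.0229 / 54.5065 = 4.1923e-04 mol/cm^3

4.1923e-04 mol/cm^3


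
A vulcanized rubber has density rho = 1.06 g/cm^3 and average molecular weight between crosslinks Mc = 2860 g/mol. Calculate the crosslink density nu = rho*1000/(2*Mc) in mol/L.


nu = rho * 1000 / (2 * Mc)
nu = 1.06 * 1000 / (2 * 2860)
nu = 1060.0 / 5720
nu = 0.1853 mol/L

0.1853 mol/L


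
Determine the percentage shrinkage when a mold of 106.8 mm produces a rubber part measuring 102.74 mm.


Shrinkage = (mold - part) / mold * 100
= (106.8 - 102.74) / 106.8 * 100
= 4.06 / 106.8 * 100
= 3.8%

3.8%


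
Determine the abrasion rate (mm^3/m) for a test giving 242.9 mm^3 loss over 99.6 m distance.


Rate = volume_loss / distance
= 242.9 / 99.6
= 2.439 mm^3/m

2.439 mm^3/m


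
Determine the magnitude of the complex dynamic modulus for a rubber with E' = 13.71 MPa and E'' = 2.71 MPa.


|E*| = sqrt(E'^2 + E''^2)
= sqrt(13.71^2 + 2.71^2)
= sqrt(187.9641 + 7.3441)
= 13.975 MPa

13.975 MPa


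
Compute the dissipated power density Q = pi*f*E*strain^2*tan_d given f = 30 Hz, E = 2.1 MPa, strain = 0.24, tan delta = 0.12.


Q = pi * f * E * strain^2 * tan_d
= pi * 30 * 2.1 * 0.24^2 * 0.12
= pi * 30 * 2.1 * 0.0576 * 0.12
= 1.3680

Q = 1.3680


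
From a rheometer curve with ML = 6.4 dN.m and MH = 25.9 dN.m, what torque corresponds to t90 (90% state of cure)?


M90 = ML + 0.9 * (MH - ML)
M90 = 6.4 + 0.9 * (25.9 - 6.4)
M90 = 6.4 + 0.9 * 19.5
M90 = 23.95 dN.m

23.95 dN.m


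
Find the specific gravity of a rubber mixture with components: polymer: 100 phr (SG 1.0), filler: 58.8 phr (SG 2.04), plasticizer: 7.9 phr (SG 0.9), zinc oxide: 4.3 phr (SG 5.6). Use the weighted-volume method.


Sum of weights = 171.0
Volume contributions:
  polymer: 100/1.0 = 100.0000
  filler: 58.8/2.04 = 28.8235
  plasticizer: 7.9/0.9 = 8.7778
  zinc oxide: 4.3/5.6 = 0.7679
Sum of volumes = 138.3692
SG = 171.0 / 138.3692 = 1.236

SG = 1.236


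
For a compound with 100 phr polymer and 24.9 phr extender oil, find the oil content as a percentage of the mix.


Oil % = oil / (100 + oil) * 100
= 24.9 / (100 + 24.9) * 100
= 24.9 / 124.9 * 100
= 19.94%

19.94%


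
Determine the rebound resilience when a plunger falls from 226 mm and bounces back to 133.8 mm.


Resilience = h_rebound / h_drop * 100
= 133.8 / 226 * 100
= 59.2%

59.2%


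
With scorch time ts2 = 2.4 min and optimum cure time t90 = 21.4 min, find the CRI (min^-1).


CRI = 100 / (t90 - ts2)
= 100 / (21.4 - 2.4)
= 100 / 19.0
= 5.26 min^-1

5.26 min^-1


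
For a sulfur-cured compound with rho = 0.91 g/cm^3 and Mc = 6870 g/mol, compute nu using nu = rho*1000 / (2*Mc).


nu = rho * 1000 / (2 * Mc)
nu = 0.91 * 1000 / (2 * 6870)
nu = 910.0 / 13740
nu = 0.0662 mol/L

0.0662 mol/L


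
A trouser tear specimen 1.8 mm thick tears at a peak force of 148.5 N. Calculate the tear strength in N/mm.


Tear strength = force / thickness
= 148.5 / 1.8
= 82.5 N/mm

82.5 N/mm


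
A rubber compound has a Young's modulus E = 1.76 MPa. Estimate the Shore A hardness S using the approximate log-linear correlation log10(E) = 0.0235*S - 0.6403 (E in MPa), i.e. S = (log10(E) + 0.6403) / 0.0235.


log10(E) = 0.0235*S - 0.6403  =>  S = (log10(E) + 0.6403) / 0.0235
log10(1.76) = 0.245513
S = (0.245513 + 0.6403) / 0.0235 = 0.885813 / 0.0235
S = 37.7

Shore A = 37.7


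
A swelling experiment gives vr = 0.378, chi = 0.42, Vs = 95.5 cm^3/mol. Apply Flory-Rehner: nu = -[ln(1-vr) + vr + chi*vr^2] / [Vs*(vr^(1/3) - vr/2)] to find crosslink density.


ln(1 - vr) = ln(1 - 0.378) = -0.4748
Numerator = -((-0.4748) + 0.378 + 0.42 * 0.378^2) = 0.0368
Denominator = 95.5 * (0.378^(1/3) - 0.378/2) = 51.0011
nu = 0.0368 / 51.0011 = 7.2163e-04 mol/cm^3

7.2163e-04 mol/cm^3


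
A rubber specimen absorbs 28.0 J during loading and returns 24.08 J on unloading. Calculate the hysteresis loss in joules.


Hysteresis loss = loading - unloading
= 28.0 - 24.08
= 3.92 J

3.92 J


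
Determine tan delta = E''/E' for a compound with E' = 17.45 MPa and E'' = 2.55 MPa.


tan delta = E'' / E'
= 2.55 / 17.45
= 0.1461

tan delta = 0.1461


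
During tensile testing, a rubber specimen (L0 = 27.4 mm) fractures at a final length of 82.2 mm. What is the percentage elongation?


Elongation = (Lf - L0) / L0 * 100
= (82.2 - 27.4) / 27.4 * 100
= 54.8 / 27.4 * 100
= 200.0%

200.0%


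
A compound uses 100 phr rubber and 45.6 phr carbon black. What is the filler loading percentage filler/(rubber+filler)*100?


Filler % = filler / (rubber + filler) * 100
= 45.6 / (100 + 45.6) * 100
= 45.6 / 145.6 * 100
= 31.32%

31.32%


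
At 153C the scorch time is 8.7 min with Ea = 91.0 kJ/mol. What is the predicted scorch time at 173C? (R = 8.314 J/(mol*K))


Convert temperatures: T1 = 153 + 273.15 = 426.15 K, T2 = 173 + 273.15 = 446.15 K
ts2_new = 8.7 * exp(91000 / 8.314 * (1/446.15 - 1/426.15))
1/T2 - 1/T1 = -1.0519e-04
ts2_new = 2.75 min

2.75 min


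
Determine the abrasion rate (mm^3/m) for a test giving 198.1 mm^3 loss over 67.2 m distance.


Rate = volume_loss / distance
= 198.1 / 67.2
= 2.948 mm^3/m

2.948 mm^3/m


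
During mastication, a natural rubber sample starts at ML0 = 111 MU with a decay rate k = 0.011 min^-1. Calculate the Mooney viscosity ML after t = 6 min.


ML = ML0 * exp(-k * t)
ML = 111 * exp(-0.011 * 6)
ML = 111 * 0.9361
ML = 103.91 MU

103.91 MU


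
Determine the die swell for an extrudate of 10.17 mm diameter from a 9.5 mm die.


Die swell ratio = D_extrudate / D_die
= 10.17 / 9.5
= 1.071

Die swell = 1.071


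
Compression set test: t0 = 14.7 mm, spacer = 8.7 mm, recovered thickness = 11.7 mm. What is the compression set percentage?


CS = (t0 - recovered) / (t0 - ts) * 100
= (14.7 - 11.7) / (14.7 - 8.7) * 100
= 3.0 / 6.0 * 100
= 50.0%

50.0%


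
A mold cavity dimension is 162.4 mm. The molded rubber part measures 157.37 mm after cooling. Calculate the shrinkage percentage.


Shrinkage = (mold - part) / mold * 100
= (162.4 - 157.37) / 162.4 * 100
= 5.03 / 162.4 * 100
= 3.1%

3.1%


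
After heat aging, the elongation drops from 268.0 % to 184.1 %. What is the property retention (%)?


Retention = aged / original * 100
= 184.1 / 268.0 * 100
= 68.7%

68.7%


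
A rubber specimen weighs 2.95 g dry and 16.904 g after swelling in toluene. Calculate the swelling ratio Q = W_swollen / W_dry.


Q = W_swollen / W_dry
Q = 16.904 / 2.95
Q = 5.73

Q = 5.73


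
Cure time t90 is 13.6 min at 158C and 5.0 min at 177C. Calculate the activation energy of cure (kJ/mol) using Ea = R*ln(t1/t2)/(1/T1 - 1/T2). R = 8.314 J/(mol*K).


T1 = 431.15 K, T2 = 450.15 K
1/T1 - 1/T2 = 9.7897e-05
ln(t1/t2) = ln(13.6/5.0) = 1.0006
Ea = 8.314 * 1.0006 / 9.7897e-05 = 84979.9360 J/mol
Ea = 84.98 kJ/mol

84.98 kJ/mol


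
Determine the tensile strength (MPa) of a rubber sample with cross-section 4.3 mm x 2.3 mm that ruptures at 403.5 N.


Area = width * thickness = 4.3 * 2.3 = 9.89 mm^2
TS = force / area = 403.5 / 9.89 = 40.8 MPa

40.8 MPa


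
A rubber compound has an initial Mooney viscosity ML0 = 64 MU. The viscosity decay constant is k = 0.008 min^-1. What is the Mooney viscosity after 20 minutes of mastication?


ML = ML0 * exp(-k * t)
ML = 64 * exp(-0.008 * 20)
ML = 64 * 0.8521
ML = 54.54 MU

54.54 MU


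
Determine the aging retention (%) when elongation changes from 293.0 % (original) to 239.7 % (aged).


Retention = aged / original * 100
= 239.7 / 293.0 * 100
= 81.8%

81.8%


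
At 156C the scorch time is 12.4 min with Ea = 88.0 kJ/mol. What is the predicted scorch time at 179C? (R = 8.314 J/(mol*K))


Convert temperatures: T1 = 156 + 273.15 = 429.15 K, T2 = 179 + 273.15 = 452.15 K
ts2_new = 12.4 * exp(88000 / 8.314 * (1/452.15 - 1/429.15))
1/T2 - 1/T1 = -1.1853e-04
ts2_new = 3.54 min

3.54 min


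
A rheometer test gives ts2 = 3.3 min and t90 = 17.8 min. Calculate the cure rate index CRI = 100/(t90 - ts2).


CRI = 100 / (t90 - ts2)
= 100 / (17.8 - 3.3)
= 100 / 14.5
= 6.9 min^-1

6.9 min^-1


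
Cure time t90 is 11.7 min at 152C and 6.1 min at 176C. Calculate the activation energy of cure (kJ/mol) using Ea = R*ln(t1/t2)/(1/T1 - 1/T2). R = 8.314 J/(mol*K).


T1 = 425.15 K, T2 = 449.15 K
1/T1 - 1/T2 = 1.2568e-04
ln(t1/t2) = ln(11.7/6.1) = 0.6513
Ea = 8.314 * 0.6513 / 1.2568e-04 = 43083.7494 J/mol
Ea = 43.08 kJ/mol

43.08 kJ/mol


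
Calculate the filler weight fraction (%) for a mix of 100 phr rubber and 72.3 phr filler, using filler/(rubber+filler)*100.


Filler % = filler / (rubber + filler) * 100
= 72.3 / (100 + 72.3) * 100
= 72.3 / 172.3 * 100
= 41.96%

41.96%


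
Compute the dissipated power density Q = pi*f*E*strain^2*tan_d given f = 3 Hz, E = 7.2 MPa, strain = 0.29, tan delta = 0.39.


Q = pi * f * E * strain^2 * tan_d
= pi * 3 * 7.2 * 0.29^2 * 0.39
= pi * 3 * 7.2 * 0.0841 * 0.39
= 2.2257

Q = 2.2257


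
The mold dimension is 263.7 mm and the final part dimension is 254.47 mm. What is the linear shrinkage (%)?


Shrinkage = (mold - part) / mold * 100
= (263.7 - 254.47) / 263.7 * 100
= 9.23 / 263.7 * 100
= 3.5%

3.5%


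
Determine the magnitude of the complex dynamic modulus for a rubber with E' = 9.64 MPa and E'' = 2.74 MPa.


|E*| = sqrt(E'^2 + E''^2)
= sqrt(9.64^2 + 2.74^2)
= sqrt(92.9296 + 7.5076)
= 10.022 MPa

10.022 MPa


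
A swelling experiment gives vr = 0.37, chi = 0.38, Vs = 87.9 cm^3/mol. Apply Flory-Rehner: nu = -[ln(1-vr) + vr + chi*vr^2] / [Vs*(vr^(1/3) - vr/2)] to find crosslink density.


ln(1 - vr) = ln(1 - 0.37) = -0.4620
Numerator = -((-0.4620) + 0.37 + 0.38 * 0.37^2) = 0.0400
Denominator = 87.9 * (0.37^(1/3) - 0.37/2) = 46.8424
nu = 0.0400 / 46.8424 = 8.5421e-04 mol/cm^3

8.5421e-04 mol/cm^3


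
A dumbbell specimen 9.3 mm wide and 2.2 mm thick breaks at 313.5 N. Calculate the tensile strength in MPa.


Area = width * thickness = 9.3 * 2.2 = 20.46 mm^2
TS = force / area = 313.5 / 20.46 = 15.32 MPa

15.32 MPa


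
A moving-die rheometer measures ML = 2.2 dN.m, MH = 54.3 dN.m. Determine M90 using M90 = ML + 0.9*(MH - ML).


M90 = ML + 0.9 * (MH - ML)
M90 = 2.2 + 0.9 * (54.3 - 2.2)
M90 = 2.2 + 0.9 * 52.1
M90 = 49.09 dN.m

49.09 dN.m


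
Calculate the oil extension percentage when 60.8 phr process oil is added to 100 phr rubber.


Oil % = oil / (100 + oil) * 100
= 60.8 / (100 + 60.8) * 100
= 60.8 / 160.8 * 100
= 37.81%

37.81%


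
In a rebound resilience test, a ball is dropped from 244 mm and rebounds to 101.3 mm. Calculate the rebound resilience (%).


Resilience = h_rebound / h_drop * 100
= 101.3 / 244 * 100
= 41.5%

41.5%


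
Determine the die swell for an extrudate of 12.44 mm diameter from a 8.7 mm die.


Die swell ratio = D_extrudate / D_die
= 12.44 / 8.7
= 1.43

Die swell = 1.43


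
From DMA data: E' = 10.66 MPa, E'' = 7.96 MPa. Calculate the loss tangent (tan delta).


tan delta = E'' / E'
= 7.96 / 10.66
= 0.7467

tan delta = 0.7467


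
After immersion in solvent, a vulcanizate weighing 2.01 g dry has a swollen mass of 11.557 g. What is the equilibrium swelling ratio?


Q = W_swollen / W_dry
Q = 11.557 / 2.01
Q = 5.75

Q = 5.75


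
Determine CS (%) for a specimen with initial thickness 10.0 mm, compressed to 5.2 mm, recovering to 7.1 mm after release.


CS = (t0 - recovered) / (t0 - ts) * 100
= (10.0 - 7.1) / (10.0 - 5.2) * 100
= 2.9 / 4.8 * 100
= 60.4%

60.4%


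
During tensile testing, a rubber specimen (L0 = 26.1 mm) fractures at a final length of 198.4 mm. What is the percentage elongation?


Elongation = (Lf - L0) / L0 * 100
= (198.4 - 26.1) / 26.1 * 100
= 172.3 / 26.1 * 100
= 660.2%

660.2%


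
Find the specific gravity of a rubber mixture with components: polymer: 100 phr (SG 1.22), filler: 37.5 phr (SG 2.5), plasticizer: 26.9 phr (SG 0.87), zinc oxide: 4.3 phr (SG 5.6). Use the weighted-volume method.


Sum of weights = 168.7
Volume contributions:
  polymer: 100/1.22 = 81.9672
  filler: 37.5/2.5 = 15.0000
  plasticizer: 26.9/0.87 = 30.9195
  zinc oxide: 4.3/5.6 = 0.7679
Sum of volumes = 128.6546
SG = 168.7 / 128.6546 = 1.311

SG = 1.311


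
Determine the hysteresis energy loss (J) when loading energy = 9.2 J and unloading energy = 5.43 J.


Hysteresis loss = loading - unloading
= 9.2 - 5.43
= 3.77 J

3.77 J


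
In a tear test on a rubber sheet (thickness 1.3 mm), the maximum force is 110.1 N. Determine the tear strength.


Tear strength = force / thickness
= 110.1 / 1.3
= 84.69 N/mm

84.69 N/mm


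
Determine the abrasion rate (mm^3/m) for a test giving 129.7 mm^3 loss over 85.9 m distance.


Rate = volume_loss / distance
= 129.7 / 85.9
= 1.51 mm^3/m

1.51 mm^3/m


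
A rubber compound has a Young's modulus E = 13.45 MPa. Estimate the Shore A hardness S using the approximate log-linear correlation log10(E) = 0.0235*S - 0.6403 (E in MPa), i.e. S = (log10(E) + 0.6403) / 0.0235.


log10(E) = 0.0235*S - 0.6403  =>  S = (log10(E) + 0.6403) / 0.0235
log10(13.45) = 1.128722
S = (1.128722 + 0.6403) / 0.0235 = 1.769022 / 0.0235
S = 75.3

Shore A = 75.3


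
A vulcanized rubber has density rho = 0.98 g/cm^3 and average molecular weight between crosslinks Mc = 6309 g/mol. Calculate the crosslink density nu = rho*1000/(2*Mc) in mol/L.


nu = rho * 1000 / (2 * Mc)
nu = 0.98 * 1000 / (2 * 6309)
nu = 980.0 / 12618
nu = 0.0777 mol/L

0.0777 mol/L


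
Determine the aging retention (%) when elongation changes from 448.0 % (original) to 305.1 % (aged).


Retention = aged / original * 100
= 305.1 / 448.0 * 100
= 68.1%

68.1%


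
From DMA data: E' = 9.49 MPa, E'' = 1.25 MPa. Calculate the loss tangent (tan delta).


tan delta = E'' / E'
= 1.25 / 9.49
= 0.1317

tan delta = 0.1317


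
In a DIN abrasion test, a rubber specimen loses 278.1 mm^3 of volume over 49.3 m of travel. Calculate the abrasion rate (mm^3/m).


Rate = volume_loss / distance
= 278.1 / 49.3
= 5.641 mm^3/m

5.641 mm^3/m


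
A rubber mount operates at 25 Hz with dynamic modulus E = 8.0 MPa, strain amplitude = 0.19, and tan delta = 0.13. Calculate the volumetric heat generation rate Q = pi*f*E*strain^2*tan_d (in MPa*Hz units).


Q = pi * f * E * strain^2 * tan_d
= pi * 25 * 8.0 * 0.19^2 * 0.13
= pi * 25 * 8.0 * 0.0361 * 0.13
= 2.9487

Q = 2.9487


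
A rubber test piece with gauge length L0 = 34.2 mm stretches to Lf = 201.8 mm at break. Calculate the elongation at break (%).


Elongation = (Lf - L0) / L0 * 100
= (201.8 - 34.2) / 34.2 * 100
= 167.6 / 34.2 * 100
= 490.1%

490.1%


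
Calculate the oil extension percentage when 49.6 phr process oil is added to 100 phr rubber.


Oil % = oil / (100 + oil) * 100
= 49.6 / (100 + 49.6) * 100
= 49.6 / 149.6 * 100
= 33.16%

33.16%


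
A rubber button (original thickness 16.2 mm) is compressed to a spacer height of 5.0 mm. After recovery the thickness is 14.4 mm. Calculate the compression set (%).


CS = (t0 - recovered) / (t0 - ts) * 100
= (16.2 - 14.4) / (16.2 - 5.0) * 100
= 1.8 / 11.2 * 100
= 16.1%

16.1%


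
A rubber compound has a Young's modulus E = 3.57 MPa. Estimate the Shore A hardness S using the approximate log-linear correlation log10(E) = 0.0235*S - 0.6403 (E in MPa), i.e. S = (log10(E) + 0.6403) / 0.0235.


log10(E) = 0.0235*S - 0.6403  =>  S = (log10(E) + 0.6403) / 0.0235
log10(3.57) = 0.552668
S = (0.552668 + 0.6403) / 0.0235 = 1.192968 / 0.0235
S = 50.8

Shore A = 50.8


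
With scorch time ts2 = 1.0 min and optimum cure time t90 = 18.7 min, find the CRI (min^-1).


CRI = 100 / (t90 - ts2)
= 100 / (18.7 - 1.0)
= 100 / 17.7
= 5.65 min^-1

5.65 min^-1


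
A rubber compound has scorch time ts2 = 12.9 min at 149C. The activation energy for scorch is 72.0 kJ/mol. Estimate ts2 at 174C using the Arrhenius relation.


Convert temperatures: T1 = 149 + 273.15 = 422.15 K, T2 = 174 + 273.15 = 447.15 K
ts2_new = 12.9 * exp(72000 / 8.314 * (1/447.15 - 1/422.15))
1/T2 - 1/T1 = -1.3244e-04
ts2_new = 4.1 min

4.1 min


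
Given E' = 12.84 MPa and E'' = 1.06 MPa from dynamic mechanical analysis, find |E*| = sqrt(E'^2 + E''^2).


|E*| = sqrt(E'^2 + E''^2)
= sqrt(12.84^2 + 1.06^2)
= sqrt(164.8656 + 1.1236)
= 12.884 MPa

12.884 MPa


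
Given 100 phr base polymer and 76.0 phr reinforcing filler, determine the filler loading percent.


Filler % = filler / (rubber + filler) * 100
= 76.0 / (100 + 76.0) * 100
= 76.0 / 176.0 * 100
= 43.18%

43.18%


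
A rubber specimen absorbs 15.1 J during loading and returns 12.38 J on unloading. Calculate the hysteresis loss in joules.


Hysteresis loss = loading - unloading
= 15.1 - 12.38
= 2.72 J

2.72 J


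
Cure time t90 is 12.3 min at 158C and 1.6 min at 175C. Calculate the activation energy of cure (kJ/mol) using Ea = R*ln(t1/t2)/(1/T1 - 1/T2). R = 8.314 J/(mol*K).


T1 = 431.15 K, T2 = 448.15 K
1/T1 - 1/T2 = 8.7983e-05
ln(t1/t2) = ln(12.3/1.6) = 2.0396
Ea = 8.314 * 2.0396 / 8.7983e-05 = 192733.3914 J/mol
Ea = 192.73 kJ/mol

192.73 kJ/mol


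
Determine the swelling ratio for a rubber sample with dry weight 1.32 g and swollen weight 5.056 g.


Q = W_swollen / W_dry
Q = 5.056 / 1.32
Q = 3.83

Q = 3.83


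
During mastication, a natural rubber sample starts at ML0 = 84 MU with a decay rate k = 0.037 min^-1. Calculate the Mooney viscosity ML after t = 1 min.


ML = ML0 * exp(-k * t)
ML = 84 * exp(-0.037 * 1)
ML = 84 * 0.9637
ML = 80.95 MU

80.95 MU


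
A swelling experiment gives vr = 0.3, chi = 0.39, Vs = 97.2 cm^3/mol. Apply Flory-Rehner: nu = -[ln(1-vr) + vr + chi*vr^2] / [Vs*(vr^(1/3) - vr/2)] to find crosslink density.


ln(1 - vr) = ln(1 - 0.3) = -0.3567
Numerator = -((-0.3567) + 0.3 + 0.39 * 0.3^2) = 0.0216
Denominator = 97.2 * (0.3^(1/3) - 0.3/2) = 50.4889
nu = 0.0216 / 50.4889 = 4.2732e-04 mol/cm^3

4.2732e-04 mol/cm^3


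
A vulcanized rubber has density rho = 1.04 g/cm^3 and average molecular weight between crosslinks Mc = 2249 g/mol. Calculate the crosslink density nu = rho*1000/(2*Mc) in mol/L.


nu = rho * 1000 / (2 * Mc)
nu = 1.04 * 1000 / (2 * 2249)
nu = 1040.0 / 4498
nu = 0.2312 mol/L

0.2312 mol/L


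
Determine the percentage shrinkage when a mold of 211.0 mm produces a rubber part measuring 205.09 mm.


Shrinkage = (mold - part) / mold * 100
= (211.0 - 205.09) / 211.0 * 100
= 5.91 / 211.0 * 100
= 2.8%

2.8%


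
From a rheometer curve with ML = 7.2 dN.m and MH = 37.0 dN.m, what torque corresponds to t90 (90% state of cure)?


M90 = ML + 0.9 * (MH - ML)
M90 = 7.2 + 0.9 * (37.0 - 7.2)
M90 = 7.2 + 0.9 * 29.8
M90 = 34.02 dN.m

34.02 dN.m


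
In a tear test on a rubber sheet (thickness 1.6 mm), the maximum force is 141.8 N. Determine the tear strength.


Tear strength = force / thickness
= 141.8 / 1.6
= 88.62 N/mm

88.62 N/mm


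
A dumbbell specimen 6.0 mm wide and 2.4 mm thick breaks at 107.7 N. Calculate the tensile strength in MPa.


Area = width * thickness = 6.0 * 2.4 = 14.4 mm^2
TS = force / area = 107.7 / 14.4 = 7.48 MPa

7.48 MPa


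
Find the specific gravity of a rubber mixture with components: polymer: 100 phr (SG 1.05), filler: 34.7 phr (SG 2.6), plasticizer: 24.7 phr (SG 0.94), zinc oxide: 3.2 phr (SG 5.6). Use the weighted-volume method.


Sum of weights = 162.6
Volume contributions:
  polymer: 100/1.05 = 95.2381
  filler: 34.7/2.6 = 13.3462
  plasticizer: 24.7/0.94 = 26.2766
  zinc oxide: 3.2/5.6 = 0.5714
Sum of volumes = 135.4323
SG = 162.6 / 135.4323 = 1.201

SG = 1.201


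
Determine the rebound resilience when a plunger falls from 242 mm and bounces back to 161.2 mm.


Resilience = h_rebound / h_drop * 100
= 161.2 / 242 * 100
= 66.6%

66.6%


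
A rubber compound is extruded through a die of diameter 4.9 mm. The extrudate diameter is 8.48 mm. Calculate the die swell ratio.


Die swell ratio = D_extrudate / D_die
= 8.48 / 4.9
= 1.731

Die swell = 1.731


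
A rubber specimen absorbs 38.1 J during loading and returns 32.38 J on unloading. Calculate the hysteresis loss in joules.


Hysteresis loss = loading - unloading
= 38.1 - 32.38
= 5.72 J

5.72 J


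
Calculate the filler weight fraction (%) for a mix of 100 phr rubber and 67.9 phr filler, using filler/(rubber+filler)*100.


Filler % = filler / (rubber + filler) * 100
= 67.9 / (100 + 67.9) * 100
= 67.9 / 167.9 * 100
= 40.44%

40.44%


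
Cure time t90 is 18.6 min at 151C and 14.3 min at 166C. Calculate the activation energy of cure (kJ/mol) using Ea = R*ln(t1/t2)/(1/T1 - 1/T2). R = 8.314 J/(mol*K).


T1 = 424.15 K, T2 = 439.15 K
1/T1 - 1/T2 = 8.0530e-05
ln(t1/t2) = ln(18.6/14.3) = 0.2629
Ea = 8.314 * 0.2629 / 8.0530e-05 = 27142.2022 J/mol
Ea = 27.14 kJ/mol

27.14 kJ/mol


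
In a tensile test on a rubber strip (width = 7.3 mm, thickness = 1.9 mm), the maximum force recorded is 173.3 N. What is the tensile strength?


Area = width * thickness = 7.3 * 1.9 = 13.87 mm^2
TS = force / area = 173.3 / 13.87 = 12.49 MPa

12.49 MPa


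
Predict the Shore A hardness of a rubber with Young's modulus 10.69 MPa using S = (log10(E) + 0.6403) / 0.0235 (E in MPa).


log10(E) = 0.0235*S - 0.6403  =>  S = (log10(E) + 0.6403) / 0.0235
log10(10.69) = 1.028978
S = (1.028978 + 0.6403) / 0.0235 = 1.669278 / 0.0235
S = 71.0

Shore A = 71.0


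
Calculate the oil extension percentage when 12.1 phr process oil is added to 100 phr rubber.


Oil % = oil / (100 + oil) * 100
= 12.1 / (100 + 12.1) * 100
= 12.1 / 112.1 * 100
= 10.79%

10.79%


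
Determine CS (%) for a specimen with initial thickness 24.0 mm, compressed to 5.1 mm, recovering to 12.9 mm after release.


CS = (t0 - recovered) / (t0 - ts) * 100
= (24.0 - 12.9) / (24.0 - 5.1) * 100
= 11.1 / 18.9 * 100
= 58.7%

58.7%


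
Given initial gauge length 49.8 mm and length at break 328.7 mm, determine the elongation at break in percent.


Elongation = (Lf - L0) / L0 * 100
= (328.7 - 49.8) / 49.8 * 100
= 278.9 / 49.8 * 100
= 560.0%

560.0%


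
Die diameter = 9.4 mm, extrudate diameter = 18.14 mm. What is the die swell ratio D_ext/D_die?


Die swell ratio = D_extrudate / D_die
= 18.14 / 9.4
= 1.93

Die swell = 1.93


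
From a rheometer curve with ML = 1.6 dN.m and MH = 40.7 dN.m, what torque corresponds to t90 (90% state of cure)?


M90 = ML + 0.9 * (MH - ML)
M90 = 1.6 + 0.9 * (40.7 - 1.6)
M90 = 1.6 + 0.9 * 39.1
M90 = 36.79 dN.m

36.79 dN.m


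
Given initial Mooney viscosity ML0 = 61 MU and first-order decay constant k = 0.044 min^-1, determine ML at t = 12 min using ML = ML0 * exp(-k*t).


ML = ML0 * exp(-k * t)
ML = 61 * exp(-0.044 * 12)
ML = 61 * 0.5898
ML = 35.98 MU

35.98 MU


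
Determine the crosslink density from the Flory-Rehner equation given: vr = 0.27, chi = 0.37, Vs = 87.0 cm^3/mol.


ln(1 - vr) = ln(1 - 0.27) = -0.3147
Numerator = -((-0.3147) + 0.27 + 0.37 * 0.27^2) = 0.0177
Denominator = 87.0 * (0.27^(1/3) - 0.27/2) = 44.4857
nu = 0.0177 / 44.4857 = 3.9873e-04 mol/cm^3

3.9873e-04 mol/cm^3


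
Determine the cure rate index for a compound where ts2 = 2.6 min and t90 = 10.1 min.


CRI = 100 / (t90 - ts2)
= 100 / (10.1 - 2.6)
= 100 / 7.5
= 13.33 min^-1

13.33 min^-1


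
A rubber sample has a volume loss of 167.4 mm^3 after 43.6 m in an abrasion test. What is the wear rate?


Rate = volume_loss / distance
= 167.4 / 43.6
= 3.839 mm^3/m

3.839 mm^3/m


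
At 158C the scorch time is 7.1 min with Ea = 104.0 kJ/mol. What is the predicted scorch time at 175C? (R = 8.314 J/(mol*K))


Convert temperatures: T1 = 158 + 273.15 = 431.15 K, T2 = 175 + 273.15 = 448.15 K
ts2_new = 7.1 * exp(104000 / 8.314 * (1/448.15 - 1/431.15))
1/T2 - 1/T1 = -8.7983e-05
ts2_new = 2.36 min

2.36 min


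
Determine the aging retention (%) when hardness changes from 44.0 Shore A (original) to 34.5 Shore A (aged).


Retention = aged / original * 100
= 34.5 / 44.0 * 100
= 78.4%

78.4%


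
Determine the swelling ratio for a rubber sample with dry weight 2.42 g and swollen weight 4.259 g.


Q = W_swollen / W_dry
Q = 4.259 / 2.42
Q = 1.76

Q = 1.76


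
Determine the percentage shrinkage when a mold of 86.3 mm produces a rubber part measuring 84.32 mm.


Shrinkage = (mold - part) / mold * 100
= (86.3 - 84.32) / 86.3 * 100
= 1.98 / 86.3 * 100
= 2.29%

2.29%


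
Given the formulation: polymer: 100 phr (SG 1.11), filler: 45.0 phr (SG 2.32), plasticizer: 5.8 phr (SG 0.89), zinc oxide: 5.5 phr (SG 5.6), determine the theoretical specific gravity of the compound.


Sum of weights = 156.3
Volume contributions:
  polymer: 100/1.11 = 90.0901
  filler: 45.0/2.32 = 19.3966
  plasticizer: 5.8/0.89 = 6.5169
  zinc oxide: 5.5/5.6 = 0.9821
Sum of volumes = 116.9856
SG = 156.3 / 116.9856 = 1.336

SG = 1.336


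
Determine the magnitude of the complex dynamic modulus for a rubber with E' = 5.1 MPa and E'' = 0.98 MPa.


|E*| = sqrt(E'^2 + E''^2)
= sqrt(5.1^2 + 0.98^2)
= sqrt(26.0100 + 0.9604)
= 5.193 MPa

5.193 MPa


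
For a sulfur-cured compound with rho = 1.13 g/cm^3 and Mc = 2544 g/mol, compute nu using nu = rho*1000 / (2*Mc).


nu = rho * 1000 / (2 * Mc)
nu = 1.13 * 1000 / (2 * 2544)
nu = 1130.0 / 5088
nu = 0.2221 mol/L

0.2221 mol/L


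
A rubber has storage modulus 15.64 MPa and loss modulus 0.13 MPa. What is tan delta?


tan delta = E'' / E'
= 0.13 / 15.64
= 0.0083

tan delta = 0.0083


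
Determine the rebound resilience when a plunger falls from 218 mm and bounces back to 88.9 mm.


Resilience = h_rebound / h_drop * 100
= 88.9 / 218 * 100
= 40.8%

40.8%


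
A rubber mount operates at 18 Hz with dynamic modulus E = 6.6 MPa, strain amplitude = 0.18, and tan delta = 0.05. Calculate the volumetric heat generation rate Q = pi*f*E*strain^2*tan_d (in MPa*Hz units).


Q = pi * f * E * strain^2 * tan_d
= pi * 18 * 6.6 * 0.18^2 * 0.05
= pi * 18 * 6.6 * 0.0324 * 0.05
= 0.6046

Q = 0.6046


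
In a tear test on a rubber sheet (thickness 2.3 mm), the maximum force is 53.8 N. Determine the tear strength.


Tear strength = force / thickness
= 53.8 / 2.3
= 23.39 N/mm

23.39 N/mm


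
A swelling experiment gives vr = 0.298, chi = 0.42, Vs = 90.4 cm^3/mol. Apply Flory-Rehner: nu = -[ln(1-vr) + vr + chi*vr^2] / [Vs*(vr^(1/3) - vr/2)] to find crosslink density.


ln(1 - vr) = ln(1 - 0.298) = -0.3538
Numerator = -((-0.3538) + 0.298 + 0.42 * 0.298^2) = 0.0185
Denominator = 90.4 * (0.298^(1/3) - 0.298/2) = 46.9124
nu = 0.0185 / 46.9124 = 3.9487e-04 mol/cm^3

3.9487e-04 mol/cm^3


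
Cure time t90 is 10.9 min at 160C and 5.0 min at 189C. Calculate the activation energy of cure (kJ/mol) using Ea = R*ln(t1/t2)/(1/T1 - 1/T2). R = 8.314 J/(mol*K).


T1 = 433.15 K, T2 = 462.15 K
1/T1 - 1/T2 = 1.4487e-04
ln(t1/t2) = ln(10.9/5.0) = 0.7793
Ea = 8.314 * 0.7793 / 1.4487e-04 = 44725.1533 J/mol
Ea = 44.73 kJ/mol

44.73 kJ/mol


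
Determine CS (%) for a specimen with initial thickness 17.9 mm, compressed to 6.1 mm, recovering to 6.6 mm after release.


CS = (t0 - recovered) / (t0 - ts) * 100
= (17.9 - 6.6) / (17.9 - 6.1) * 100
= 11.3 / 11.8 * 100
= 95.8%

95.8%


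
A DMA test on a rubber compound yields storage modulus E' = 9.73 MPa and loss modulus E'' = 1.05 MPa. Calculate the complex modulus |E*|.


|E*| = sqrt(E'^2 + E''^2)
= sqrt(9.73^2 + 1.05^2)
= sqrt(94.6729 + 1.1025)
= 9.786 MPa

9.786 MPa


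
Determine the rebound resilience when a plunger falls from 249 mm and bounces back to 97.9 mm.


Resilience = h_rebound / h_drop * 100
= 97.9 / 249 * 100
= 39.3%

39.3%


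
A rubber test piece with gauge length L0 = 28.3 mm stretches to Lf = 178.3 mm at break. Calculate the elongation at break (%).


Elongation = (Lf - L0) / L0 * 100
= (178.3 - 28.3) / 28.3 * 100
= 150.0 / 28.3 * 100
= 530.0%

530.0%


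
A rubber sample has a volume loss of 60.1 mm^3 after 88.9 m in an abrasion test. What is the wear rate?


Rate = volume_loss / distance
= 60.1 / 88.9
= 0.676 mm^3/m

0.676 mm^3/m


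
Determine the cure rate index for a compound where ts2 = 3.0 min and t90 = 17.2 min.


CRI = 100 / (t90 - ts2)
= 100 / (17.2 - 3.0)
= 100 / 14.2
= 7.04 min^-1

7.04 min^-1


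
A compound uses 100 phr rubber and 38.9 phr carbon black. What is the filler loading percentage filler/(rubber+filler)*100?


Filler % = filler / (rubber + filler) * 100
= 38.9 / (100 + 38.9) * 100
= 38.9 / 138.9 * 100
= 28.01%

28.01%


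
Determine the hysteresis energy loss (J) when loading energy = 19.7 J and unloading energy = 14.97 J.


Hysteresis loss = loading - unloading
= 19.7 - 14.97
= 4.73 J

4.73 J


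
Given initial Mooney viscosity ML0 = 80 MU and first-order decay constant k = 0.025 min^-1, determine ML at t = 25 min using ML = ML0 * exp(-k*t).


ML = ML0 * exp(-k * t)
ML = 80 * exp(-0.025 * 25)
ML = 80 * 0.5353
ML = 42.82 MU

42.82 MU


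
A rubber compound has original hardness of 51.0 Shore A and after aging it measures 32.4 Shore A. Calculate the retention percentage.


Retention = aged / original * 100
= 32.4 / 51.0 * 100
= 63.5%

63.5%


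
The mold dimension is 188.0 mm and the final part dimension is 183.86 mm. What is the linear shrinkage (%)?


Shrinkage = (mold - part) / mold * 100
= (188.0 - 183.86) / 188.0 * 100
= 4.14 / 188.0 * 100
= 2.2%

2.2%


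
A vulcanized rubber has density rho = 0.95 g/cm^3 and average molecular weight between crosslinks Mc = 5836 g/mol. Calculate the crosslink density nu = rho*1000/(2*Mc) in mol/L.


nu = rho * 1000 / (2 * Mc)
nu = 0.95 * 1000 / (2 * 5836)
nu = 950.0 / 11672
nu = 0.0814 mol/L

0.0814 mol/L


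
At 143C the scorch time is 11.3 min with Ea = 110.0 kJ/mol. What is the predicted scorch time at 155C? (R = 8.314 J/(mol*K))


Convert temperatures: T1 = 143 + 273.15 = 416.15 K, T2 = 155 + 273.15 = 428.15 K
ts2_new = 11.3 * exp(110000 / 8.314 * (1/428.15 - 1/416.15))
1/T2 - 1/T1 = -6.7350e-05
ts2_new = 4.64 min

4.64 min


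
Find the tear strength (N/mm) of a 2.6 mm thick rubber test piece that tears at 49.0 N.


Tear strength = force / thickness
= 49.0 / 2.6
= 18.85 N/mm

18.85 N/mm


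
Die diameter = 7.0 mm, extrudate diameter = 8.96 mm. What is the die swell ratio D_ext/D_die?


Die swell ratio = D_extrudate / D_die
= 8.96 / 7.0
= 1.28

Die swell = 1.28


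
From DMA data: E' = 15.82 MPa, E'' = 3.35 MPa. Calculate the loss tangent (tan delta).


tan delta = E'' / E'
= 3.35 / 15.82
= 0.2118

tan delta = 0.2118


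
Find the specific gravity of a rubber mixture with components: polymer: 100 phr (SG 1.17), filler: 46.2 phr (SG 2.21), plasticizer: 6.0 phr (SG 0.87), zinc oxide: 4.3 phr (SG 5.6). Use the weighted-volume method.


Sum of weights = 156.5
Volume contributions:
  polymer: 100/1.17 = 85.4701
  filler: 46.2/2.21 = 20.9050
  plasticizer: 6.0/0.87 = 6.8966
  zinc oxide: 4.3/5.6 = 0.7679
Sum of volumes = 114.0395
SG = 156.5 / 114.0395 = 1.372

SG = 1.372


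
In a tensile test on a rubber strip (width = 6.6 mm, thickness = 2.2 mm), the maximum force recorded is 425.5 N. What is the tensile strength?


Area = width * thickness = 6.6 * 2.2 = 14.52 mm^2
TS = force / area = 425.5 / 14.52 = 29.3 MPa

29.3 MPa


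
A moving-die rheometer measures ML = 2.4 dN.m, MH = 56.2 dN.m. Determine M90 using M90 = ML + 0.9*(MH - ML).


M90 = ML + 0.9 * (MH - ML)
M90 = 2.4 + 0.9 * (56.2 - 2.4)
M90 = 2.4 + 0.9 * 53.8
M90 = 50.82 dN.m

50.82 dN.m


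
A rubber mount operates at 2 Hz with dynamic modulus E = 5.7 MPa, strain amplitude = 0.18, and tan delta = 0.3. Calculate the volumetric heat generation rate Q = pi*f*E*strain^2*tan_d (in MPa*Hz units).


Q = pi * f * E * strain^2 * tan_d
= pi * 2 * 5.7 * 0.18^2 * 0.3
= pi * 2 * 5.7 * 0.0324 * 0.3
= 0.3481

Q = 0.3481


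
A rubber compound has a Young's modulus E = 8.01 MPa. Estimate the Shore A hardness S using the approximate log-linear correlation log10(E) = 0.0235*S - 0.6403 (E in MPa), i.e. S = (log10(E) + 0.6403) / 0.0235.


log10(E) = 0.0235*S - 0.6403  =>  S = (log10(E) + 0.6403) / 0.0235
log10(8.01) = 0.903633
S = (0.903633 + 0.6403) / 0.0235 = 1.543933 / 0.0235
S = 65.7

Shore A = 65.7


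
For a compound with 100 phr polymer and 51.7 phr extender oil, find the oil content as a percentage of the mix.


Oil % = oil / (100 + oil) * 100
= 51.7 / (100 + 51.7) * 100
= 51.7 / 151.7 * 100
= 34.08%

34.08%


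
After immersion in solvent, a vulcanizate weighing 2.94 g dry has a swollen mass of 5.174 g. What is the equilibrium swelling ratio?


Q = W_swollen / W_dry
Q = 5.174 / 2.94
Q = 1.76

Q = 1.76


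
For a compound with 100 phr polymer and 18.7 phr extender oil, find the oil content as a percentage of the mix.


Oil % = oil / (100 + oil) * 100
= 18.7 / (100 + 18.7) * 100
= 18.7 / 118.7 * 100
= 15.75%

15.75%


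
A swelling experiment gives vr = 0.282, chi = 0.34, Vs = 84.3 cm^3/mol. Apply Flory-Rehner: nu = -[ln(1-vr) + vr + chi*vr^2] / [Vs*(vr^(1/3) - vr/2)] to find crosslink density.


ln(1 - vr) = ln(1 - 0.282) = -0.3313
Numerator = -((-0.3313) + 0.282 + 0.34 * 0.282^2) = 0.0222
Denominator = 84.3 * (0.282^(1/3) - 0.282/2) = 43.3949
nu = 0.0222 / 43.3949 = 5.1268e-04 mol/cm^3

5.1268e-04 mol/cm^3


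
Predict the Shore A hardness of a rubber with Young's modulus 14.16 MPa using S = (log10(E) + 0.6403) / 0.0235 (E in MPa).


log10(E) = 0.0235*S - 0.6403  =>  S = (log10(E) + 0.6403) / 0.0235
log10(14.16) = 1.151063
S = (1.151063 + 0.6403) / 0.0235 = 1.791363 / 0.0235
S = 76.2

Shore A = 76.2


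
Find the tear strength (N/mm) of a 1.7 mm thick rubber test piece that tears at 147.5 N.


Tear strength = force / thickness
= 147.5 / 1.7
= 86.76 N/mm

86.76 N/mm


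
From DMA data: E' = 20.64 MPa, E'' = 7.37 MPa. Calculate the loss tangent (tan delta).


tan delta = E'' / E'
= 7.37 / 20.64
= 0.3571

tan delta = 0.3571


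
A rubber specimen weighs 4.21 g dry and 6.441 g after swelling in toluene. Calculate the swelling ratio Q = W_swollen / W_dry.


Q = W_swollen / W_dry
Q = 6.441 / 4.21
Q = 1.53

Q = 1.53


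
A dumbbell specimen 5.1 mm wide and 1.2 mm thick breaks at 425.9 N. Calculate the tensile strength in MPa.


Area = width * thickness = 5.1 * 1.2 = 6.12 mm^2
TS = force / area = 425.9 / 6.12 = 69.59 MPa

69.59 MPa


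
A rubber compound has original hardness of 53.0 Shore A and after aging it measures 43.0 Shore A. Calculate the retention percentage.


Retention = aged / original * 100
= 43.0 / 53.0 * 100
= 81.1%

81.1%


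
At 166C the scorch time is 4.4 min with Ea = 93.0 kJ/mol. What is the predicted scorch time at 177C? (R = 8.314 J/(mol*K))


Convert temperatures: T1 = 166 + 273.15 = 439.15 K, T2 = 177 + 273.15 = 450.15 K
ts2_new = 4.4 * exp(93000 / 8.314 * (1/450.15 - 1/439.15))
1/T2 - 1/T1 = -5.5645e-05
ts2_new = 2.36 min

2.36 min


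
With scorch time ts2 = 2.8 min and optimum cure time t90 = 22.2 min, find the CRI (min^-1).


CRI = 100 / (t90 - ts2)
= 100 / (22.2 - 2.8)
= 100 / 19.4
= 5.15 min^-1

5.15 min^-1


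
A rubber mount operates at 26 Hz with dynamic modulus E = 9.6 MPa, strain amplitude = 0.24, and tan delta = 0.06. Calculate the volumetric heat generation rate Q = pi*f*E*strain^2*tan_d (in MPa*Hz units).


Q = pi * f * E * strain^2 * tan_d
= pi * 26 * 9.6 * 0.24^2 * 0.06
= pi * 26 * 9.6 * 0.0576 * 0.06
= 2.7100

Q = 2.7100


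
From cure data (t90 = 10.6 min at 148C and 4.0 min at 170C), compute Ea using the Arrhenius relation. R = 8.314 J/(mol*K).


T1 = 421.15 K, T2 = 443.15 K
1/T1 - 1/T2 = 1.1788e-04
ln(t1/t2) = ln(10.6/4.0) = 0.9746
Ea = 8.314 * 0.9746 / 1.1788e-04 = 68735.8519 J/mol
Ea = 68.74 kJ/mol

68.74 kJ/mol


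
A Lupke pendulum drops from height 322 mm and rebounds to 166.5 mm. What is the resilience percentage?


Resilience = h_rebound / h_drop * 100
= 166.5 / 322 * 100
= 51.7%

51.7%


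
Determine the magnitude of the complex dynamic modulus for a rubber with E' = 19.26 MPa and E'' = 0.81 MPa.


|E*| = sqrt(E'^2 + E''^2)
= sqrt(19.26^2 + 0.81^2)
= sqrt(370.9476 + 0.6561)
= 19.277 MPa

19.277 MPa


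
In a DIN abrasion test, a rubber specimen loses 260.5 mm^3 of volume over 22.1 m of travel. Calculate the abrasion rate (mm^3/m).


Rate = volume_loss / distance
= 260.5 / 22.1
= 11.787 mm^3/m

11.787 mm^3/m


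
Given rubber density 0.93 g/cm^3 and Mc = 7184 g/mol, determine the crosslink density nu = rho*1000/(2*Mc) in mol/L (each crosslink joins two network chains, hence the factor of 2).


nu = rho * 1000 / (2 * Mc)
nu = 0.93 * 1000 / (2 * 7184)
nu = 930.0 / 14368
nu = 0.0647 mol/L

0.0647 mol/L
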